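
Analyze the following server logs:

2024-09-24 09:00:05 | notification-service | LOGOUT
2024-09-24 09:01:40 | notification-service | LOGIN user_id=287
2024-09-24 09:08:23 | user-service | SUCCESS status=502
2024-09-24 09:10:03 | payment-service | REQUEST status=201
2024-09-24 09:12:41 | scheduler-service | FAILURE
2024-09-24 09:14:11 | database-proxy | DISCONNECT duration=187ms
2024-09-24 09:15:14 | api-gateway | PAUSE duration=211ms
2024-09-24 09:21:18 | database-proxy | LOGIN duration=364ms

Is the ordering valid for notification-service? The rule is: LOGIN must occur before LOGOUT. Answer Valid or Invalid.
Invalid

To validate ordering:

1. Required order: LOGIN → LOGOUT
2. Rule: LOGIN must occur before LOGOUT
3. Check actual order of events for notification-service
4. Result: Invalid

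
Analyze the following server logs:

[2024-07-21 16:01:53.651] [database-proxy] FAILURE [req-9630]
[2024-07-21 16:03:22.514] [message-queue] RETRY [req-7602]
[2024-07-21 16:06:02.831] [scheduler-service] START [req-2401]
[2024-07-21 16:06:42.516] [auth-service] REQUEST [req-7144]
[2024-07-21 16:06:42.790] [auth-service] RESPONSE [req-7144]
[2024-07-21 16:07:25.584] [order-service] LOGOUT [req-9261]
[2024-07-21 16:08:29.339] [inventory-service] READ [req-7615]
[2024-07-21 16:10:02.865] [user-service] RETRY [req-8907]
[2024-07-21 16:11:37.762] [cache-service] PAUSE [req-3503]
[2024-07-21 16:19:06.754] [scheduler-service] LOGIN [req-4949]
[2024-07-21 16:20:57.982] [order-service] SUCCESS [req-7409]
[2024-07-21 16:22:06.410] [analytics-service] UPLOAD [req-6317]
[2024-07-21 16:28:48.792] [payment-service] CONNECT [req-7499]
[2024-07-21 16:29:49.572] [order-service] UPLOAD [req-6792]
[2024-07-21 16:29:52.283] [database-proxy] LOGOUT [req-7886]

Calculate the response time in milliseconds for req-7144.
274

To calculate latency:

1. Find REQUEST with id req-7144: 2024-07-21 16:06:42.516
2. Find RESPONSE with id req-7144: 2024-07-21 16:06:42.790
3. Latency: 2024-07-21 16:06:42.790 - 2024-07-21 16:06:42.516 = 274ms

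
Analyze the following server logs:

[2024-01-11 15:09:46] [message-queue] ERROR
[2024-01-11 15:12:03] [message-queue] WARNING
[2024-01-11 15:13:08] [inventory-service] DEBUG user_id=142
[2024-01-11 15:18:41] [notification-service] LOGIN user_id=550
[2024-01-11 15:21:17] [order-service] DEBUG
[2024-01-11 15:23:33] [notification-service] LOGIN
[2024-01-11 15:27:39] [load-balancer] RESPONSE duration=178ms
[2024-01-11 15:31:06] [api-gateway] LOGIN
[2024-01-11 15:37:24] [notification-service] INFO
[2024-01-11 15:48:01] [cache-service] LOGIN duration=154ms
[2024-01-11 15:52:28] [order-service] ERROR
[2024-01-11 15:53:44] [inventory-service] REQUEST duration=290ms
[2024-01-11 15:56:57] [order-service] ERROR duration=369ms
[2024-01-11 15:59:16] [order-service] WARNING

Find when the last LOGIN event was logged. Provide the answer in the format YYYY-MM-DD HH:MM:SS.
2024-01-11 15:48:01

To find the last event:

1. Filter for all LOGIN events
2. Sort by timestamp
3. Select the last one
4. Timestamp: 2024-01-11 15:48:01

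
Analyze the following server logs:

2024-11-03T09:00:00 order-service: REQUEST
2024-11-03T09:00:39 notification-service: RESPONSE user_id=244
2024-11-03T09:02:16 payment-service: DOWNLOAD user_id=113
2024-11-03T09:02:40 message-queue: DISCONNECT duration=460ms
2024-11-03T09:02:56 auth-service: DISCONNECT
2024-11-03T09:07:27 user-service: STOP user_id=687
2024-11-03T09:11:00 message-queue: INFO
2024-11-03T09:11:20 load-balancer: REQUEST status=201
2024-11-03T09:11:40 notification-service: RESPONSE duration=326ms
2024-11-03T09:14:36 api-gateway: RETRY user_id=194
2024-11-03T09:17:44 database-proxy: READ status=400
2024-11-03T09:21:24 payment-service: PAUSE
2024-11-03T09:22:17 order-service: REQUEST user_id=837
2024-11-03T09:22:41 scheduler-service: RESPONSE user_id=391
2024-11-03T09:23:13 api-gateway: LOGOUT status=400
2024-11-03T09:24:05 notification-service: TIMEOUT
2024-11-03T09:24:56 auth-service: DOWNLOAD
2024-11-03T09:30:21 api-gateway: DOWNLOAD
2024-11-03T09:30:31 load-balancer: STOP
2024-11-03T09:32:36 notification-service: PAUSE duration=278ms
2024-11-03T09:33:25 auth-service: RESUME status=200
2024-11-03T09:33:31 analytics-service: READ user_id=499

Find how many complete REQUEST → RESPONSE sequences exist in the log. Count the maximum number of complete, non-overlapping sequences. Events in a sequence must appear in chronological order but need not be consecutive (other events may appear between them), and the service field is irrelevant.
3

To count sequences:

1. Look for pattern: REQUEST → RESPONSE
2. Greedily scan the log in chronological order, matching each sequence element in turn (ignoring service)
3. Each time the full pattern completes, increment the count and restart matching from the next event
4. Complete non-overlapping sequences found: 3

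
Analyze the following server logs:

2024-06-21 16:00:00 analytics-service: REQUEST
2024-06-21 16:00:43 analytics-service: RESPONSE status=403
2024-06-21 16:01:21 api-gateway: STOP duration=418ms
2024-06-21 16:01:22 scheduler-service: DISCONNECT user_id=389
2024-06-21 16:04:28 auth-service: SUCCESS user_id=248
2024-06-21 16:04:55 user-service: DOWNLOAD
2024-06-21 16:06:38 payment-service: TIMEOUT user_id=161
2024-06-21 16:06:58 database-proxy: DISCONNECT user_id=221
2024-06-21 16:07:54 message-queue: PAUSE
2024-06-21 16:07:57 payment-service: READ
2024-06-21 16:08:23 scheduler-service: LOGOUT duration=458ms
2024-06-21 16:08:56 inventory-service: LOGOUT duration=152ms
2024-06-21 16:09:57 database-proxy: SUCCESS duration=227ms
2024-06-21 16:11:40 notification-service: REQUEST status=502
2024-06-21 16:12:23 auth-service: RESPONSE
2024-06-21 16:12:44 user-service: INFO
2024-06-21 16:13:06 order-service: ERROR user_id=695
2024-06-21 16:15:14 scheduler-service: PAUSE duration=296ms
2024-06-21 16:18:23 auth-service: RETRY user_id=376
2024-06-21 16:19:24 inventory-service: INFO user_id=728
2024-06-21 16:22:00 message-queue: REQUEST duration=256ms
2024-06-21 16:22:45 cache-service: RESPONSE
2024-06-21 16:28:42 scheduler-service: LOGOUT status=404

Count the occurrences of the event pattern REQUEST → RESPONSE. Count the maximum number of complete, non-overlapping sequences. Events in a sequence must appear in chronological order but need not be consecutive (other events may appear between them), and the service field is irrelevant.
3

To count sequences:

1. Look for pattern: REQUEST → RESPONSE
2. Greedily scan the log in chronological order, matching each sequence element in turn (ignoring service)
3. Each time the full pattern completes, increment the count and restart matching from the next event
4. Complete non-overlapping sequences found: 3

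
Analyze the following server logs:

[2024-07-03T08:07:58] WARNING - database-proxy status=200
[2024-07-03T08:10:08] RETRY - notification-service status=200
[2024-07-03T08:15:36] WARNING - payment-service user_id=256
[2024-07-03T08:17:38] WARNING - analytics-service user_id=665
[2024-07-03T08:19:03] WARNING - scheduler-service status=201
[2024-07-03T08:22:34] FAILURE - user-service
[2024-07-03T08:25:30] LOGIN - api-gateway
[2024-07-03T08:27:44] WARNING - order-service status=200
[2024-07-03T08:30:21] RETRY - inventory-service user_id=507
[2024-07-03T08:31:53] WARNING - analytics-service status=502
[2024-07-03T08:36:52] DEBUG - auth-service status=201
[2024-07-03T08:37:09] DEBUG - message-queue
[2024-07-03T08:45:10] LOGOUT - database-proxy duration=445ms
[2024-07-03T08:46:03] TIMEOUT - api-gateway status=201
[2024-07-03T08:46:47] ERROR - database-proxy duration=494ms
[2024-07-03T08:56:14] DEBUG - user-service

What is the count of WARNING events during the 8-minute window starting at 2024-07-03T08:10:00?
2

To count events in the time window:

1. Window boundaries: 2024-07-03T08:10:00 to 2024-07-03T08:18:00
2. Filter for WARNING events within this window
3. Count matching events: 2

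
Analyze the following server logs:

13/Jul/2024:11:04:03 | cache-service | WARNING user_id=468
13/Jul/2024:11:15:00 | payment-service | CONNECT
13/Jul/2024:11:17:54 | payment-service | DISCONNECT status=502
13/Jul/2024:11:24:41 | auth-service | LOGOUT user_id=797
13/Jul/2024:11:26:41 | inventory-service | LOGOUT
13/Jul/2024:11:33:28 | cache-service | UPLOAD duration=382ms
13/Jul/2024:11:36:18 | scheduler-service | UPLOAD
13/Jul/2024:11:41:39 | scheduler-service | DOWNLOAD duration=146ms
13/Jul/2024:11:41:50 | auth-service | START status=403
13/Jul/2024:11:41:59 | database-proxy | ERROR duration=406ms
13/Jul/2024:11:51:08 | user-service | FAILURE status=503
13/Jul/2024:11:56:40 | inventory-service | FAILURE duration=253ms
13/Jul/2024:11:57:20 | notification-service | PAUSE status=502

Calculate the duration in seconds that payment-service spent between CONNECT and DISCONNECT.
174

To calculate state duration:

1. Find CONNECT event for payment-service: 13/Jul/2024:11:15:00
2. Find DISCONNECT event for payment-service: 13/Jul/2024:11:17:54
3. Calculate duration: 13/Jul/2024:11:17:54 - 13/Jul/2024:11:15:00 = 174 seconds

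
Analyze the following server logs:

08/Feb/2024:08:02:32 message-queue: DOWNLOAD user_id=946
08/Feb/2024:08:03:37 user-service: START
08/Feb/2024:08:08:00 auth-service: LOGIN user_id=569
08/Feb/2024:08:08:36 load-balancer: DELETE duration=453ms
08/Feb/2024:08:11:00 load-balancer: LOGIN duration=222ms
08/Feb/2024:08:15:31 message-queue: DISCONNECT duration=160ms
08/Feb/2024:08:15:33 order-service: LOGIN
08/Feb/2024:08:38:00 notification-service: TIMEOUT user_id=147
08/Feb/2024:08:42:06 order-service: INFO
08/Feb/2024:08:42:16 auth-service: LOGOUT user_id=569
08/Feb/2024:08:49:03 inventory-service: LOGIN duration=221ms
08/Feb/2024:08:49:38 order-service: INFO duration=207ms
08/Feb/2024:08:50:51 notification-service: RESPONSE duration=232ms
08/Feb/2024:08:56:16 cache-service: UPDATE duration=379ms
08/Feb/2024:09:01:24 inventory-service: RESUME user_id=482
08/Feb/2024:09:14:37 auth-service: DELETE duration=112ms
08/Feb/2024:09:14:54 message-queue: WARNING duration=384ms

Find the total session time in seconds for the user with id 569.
2056

To calculate session duration:

1. Find LOGIN event for user_id=569: 08/Feb/2024:08:08:00
2. Find LOGOUT event for user_id=569: 08/Feb/2024:08:42:16
3. Session duration: 08/Feb/2024:08:42:16 - 08/Feb/2024:08:08:00 = 2056 seconds (34 minutes)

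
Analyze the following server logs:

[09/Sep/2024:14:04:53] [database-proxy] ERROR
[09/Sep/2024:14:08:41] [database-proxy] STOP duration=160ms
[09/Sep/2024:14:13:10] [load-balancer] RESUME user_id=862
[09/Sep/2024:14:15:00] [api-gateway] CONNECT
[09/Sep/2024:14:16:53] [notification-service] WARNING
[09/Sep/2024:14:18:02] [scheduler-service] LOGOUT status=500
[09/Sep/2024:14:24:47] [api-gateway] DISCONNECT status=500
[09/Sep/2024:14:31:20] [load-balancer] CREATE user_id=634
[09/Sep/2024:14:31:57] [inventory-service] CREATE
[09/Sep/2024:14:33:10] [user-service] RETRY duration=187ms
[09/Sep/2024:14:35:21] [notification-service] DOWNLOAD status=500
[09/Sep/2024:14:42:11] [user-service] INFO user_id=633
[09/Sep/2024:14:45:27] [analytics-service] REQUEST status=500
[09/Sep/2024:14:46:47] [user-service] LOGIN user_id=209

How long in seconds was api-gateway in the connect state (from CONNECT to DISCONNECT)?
587

To calculate state duration:

1. Find CONNECT event for api-gateway: 09/Sep/2024:14:15:00
2. Find DISCONNECT event for api-gateway: 09/Sep/2024:14:24:47
3. Calculate duration: 09/Sep/2024:14:24:47 - 09/Sep/2024:14:15:00 = 587 seconds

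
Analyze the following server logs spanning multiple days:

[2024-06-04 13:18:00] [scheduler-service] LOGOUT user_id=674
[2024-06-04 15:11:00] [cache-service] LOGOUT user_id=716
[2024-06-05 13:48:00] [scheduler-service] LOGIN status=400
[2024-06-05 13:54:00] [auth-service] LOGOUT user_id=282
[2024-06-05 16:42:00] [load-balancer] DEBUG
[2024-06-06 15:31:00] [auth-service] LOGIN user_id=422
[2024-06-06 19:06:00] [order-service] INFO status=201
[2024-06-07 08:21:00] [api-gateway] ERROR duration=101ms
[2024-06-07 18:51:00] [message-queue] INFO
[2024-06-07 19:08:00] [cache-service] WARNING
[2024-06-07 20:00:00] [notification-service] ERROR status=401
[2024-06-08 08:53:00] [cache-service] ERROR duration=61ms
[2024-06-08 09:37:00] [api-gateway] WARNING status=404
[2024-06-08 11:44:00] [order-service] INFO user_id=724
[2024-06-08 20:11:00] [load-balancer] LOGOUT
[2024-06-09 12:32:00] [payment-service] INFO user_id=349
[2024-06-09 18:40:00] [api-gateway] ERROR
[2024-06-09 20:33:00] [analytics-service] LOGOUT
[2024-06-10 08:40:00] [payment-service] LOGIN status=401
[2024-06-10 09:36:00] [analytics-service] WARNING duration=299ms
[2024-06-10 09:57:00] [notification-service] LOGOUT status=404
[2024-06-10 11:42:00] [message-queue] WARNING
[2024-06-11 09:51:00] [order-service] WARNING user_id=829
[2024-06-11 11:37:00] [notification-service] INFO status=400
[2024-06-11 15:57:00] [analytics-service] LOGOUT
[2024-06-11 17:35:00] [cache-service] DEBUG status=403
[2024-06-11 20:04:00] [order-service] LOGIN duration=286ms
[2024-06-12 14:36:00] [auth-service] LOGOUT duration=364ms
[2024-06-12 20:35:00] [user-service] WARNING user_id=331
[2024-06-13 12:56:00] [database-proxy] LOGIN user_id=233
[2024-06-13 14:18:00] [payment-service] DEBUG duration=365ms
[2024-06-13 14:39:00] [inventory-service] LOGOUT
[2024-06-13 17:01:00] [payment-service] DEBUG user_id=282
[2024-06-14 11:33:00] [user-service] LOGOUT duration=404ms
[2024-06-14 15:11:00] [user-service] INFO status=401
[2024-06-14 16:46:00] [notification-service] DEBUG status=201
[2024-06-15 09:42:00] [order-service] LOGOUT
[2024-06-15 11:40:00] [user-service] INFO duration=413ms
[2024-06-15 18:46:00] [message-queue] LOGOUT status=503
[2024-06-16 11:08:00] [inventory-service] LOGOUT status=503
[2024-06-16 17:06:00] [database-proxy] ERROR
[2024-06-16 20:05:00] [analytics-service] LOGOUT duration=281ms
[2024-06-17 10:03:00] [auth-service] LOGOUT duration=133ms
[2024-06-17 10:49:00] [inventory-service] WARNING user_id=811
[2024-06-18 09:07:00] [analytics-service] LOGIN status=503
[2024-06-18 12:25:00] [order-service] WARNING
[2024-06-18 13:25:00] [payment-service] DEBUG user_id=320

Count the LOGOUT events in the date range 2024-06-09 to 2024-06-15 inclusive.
8

To filter by date range:

1. Date range: 2024-06-09 through 2024-06-15, both dates inclusive
2. Filter for LOGOUT events whose date falls in this range
3. Count matching events: 8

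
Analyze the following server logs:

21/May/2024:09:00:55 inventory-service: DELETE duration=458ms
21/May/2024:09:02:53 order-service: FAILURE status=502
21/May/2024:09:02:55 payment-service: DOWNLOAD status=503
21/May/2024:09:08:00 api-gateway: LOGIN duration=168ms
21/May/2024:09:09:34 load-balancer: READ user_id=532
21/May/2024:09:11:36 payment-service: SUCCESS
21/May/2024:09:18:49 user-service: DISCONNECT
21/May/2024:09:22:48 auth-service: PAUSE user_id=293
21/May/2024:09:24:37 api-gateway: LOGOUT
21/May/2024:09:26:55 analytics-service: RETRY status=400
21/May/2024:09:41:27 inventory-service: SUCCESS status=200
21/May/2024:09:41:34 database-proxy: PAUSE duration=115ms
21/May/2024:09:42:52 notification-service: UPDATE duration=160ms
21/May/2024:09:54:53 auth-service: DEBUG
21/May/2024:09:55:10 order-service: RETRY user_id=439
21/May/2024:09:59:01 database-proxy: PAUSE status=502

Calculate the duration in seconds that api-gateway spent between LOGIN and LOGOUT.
997

To calculate state duration:

1. Find LOGIN event for api-gateway: 21/May/2024:09:08:00
2. Find LOGOUT event for api-gateway: 21/May/2024:09:24:37
3. Calculate duration: 21/May/2024:09:24:37 - 21/May/2024:09:08:00 = 997 seconds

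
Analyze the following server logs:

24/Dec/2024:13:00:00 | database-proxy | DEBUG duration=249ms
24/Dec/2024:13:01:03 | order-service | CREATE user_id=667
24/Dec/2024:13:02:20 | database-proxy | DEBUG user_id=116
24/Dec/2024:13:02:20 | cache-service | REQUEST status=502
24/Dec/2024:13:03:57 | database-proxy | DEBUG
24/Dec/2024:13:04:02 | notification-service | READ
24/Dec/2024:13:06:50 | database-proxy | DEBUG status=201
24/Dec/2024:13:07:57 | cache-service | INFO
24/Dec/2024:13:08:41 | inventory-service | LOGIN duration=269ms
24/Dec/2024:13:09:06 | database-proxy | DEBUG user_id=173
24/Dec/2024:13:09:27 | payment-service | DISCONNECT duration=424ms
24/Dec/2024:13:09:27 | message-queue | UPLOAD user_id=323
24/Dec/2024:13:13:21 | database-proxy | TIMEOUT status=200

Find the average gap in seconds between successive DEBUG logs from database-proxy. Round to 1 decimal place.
136.5

To calculate average interval:

1. Find all DEBUG events for database-proxy in order
2. Calculate time gaps between consecutive events
3. Compute mean of gaps: 546 / 4 = 136.5 seconds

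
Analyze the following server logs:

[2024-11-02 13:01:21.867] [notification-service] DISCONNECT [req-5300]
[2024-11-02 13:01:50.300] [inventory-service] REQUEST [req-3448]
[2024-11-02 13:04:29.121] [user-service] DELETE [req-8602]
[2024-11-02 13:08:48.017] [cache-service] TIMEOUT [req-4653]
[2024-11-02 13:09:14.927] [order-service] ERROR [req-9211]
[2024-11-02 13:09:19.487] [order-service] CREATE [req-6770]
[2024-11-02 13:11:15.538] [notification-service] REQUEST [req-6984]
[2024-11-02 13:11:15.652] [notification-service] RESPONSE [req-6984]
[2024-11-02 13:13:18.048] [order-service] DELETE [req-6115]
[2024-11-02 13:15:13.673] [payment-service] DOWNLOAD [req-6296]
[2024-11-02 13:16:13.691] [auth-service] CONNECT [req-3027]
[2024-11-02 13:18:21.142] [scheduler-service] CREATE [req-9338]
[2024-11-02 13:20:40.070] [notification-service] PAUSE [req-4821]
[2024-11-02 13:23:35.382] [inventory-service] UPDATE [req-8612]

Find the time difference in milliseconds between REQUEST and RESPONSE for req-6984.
114

To calculate latency:

1. Find REQUEST with id req-6984: 2024-11-02 13:11:15.538
2. Find RESPONSE with id req-6984: 2024-11-02 13:11:15.652
3. Latency: 2024-11-02 13:11:15.652 - 2024-11-02 13:11:15.538 = 114ms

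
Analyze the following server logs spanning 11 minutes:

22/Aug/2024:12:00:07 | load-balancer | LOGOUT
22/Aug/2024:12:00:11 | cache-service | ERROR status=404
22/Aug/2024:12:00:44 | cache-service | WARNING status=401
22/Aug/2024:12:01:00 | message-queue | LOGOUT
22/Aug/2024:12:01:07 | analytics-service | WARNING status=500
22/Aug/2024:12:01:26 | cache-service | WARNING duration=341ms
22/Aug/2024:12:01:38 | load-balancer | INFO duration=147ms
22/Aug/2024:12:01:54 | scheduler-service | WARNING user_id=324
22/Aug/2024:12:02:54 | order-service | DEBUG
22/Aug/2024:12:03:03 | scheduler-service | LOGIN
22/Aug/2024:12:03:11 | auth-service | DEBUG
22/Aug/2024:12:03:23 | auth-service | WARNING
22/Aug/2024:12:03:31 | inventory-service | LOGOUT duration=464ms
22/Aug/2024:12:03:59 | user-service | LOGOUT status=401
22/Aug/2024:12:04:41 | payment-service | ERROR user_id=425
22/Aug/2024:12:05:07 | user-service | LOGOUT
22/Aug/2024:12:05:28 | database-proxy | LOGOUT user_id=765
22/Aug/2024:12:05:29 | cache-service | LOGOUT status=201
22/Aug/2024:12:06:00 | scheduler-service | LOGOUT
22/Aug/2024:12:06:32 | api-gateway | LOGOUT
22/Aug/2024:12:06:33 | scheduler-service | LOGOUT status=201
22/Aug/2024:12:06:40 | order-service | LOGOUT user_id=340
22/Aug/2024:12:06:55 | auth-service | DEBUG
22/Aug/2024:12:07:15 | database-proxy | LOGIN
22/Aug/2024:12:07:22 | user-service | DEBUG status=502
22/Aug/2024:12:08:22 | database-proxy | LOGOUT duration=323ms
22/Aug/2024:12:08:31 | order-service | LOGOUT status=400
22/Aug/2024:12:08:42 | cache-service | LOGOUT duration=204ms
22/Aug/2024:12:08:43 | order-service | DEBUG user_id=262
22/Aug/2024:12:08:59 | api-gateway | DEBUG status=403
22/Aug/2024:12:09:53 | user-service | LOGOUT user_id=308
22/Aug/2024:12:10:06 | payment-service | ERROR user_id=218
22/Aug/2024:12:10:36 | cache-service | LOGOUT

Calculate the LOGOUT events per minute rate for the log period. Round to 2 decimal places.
1.45

To calculate the rate:

1. Count total LOGOUT events: 16
2. Total time period: 11 minutes
3. Rate = 16 / 11 = 1.45 events per minute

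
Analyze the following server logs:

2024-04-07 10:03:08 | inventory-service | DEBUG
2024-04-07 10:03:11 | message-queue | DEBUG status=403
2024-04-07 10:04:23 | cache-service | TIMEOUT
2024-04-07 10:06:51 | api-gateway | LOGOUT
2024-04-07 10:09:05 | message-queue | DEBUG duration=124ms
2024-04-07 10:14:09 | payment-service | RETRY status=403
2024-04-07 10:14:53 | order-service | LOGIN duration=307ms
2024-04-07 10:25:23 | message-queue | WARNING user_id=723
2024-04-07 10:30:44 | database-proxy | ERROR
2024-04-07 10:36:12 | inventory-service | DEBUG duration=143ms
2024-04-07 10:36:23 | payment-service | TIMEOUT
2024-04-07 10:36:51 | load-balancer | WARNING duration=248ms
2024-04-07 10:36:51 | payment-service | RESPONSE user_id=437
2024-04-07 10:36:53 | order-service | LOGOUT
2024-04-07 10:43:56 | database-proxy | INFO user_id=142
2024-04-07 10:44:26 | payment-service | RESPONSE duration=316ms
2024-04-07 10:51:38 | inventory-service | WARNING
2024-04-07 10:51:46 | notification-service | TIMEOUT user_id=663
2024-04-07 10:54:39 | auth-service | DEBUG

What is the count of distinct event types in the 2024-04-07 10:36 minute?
5

To count unique event types:

1. Filter events in the minute starting at 2024-04-07 10:36
2. Extract event types from matching entries
3. Count unique types: 5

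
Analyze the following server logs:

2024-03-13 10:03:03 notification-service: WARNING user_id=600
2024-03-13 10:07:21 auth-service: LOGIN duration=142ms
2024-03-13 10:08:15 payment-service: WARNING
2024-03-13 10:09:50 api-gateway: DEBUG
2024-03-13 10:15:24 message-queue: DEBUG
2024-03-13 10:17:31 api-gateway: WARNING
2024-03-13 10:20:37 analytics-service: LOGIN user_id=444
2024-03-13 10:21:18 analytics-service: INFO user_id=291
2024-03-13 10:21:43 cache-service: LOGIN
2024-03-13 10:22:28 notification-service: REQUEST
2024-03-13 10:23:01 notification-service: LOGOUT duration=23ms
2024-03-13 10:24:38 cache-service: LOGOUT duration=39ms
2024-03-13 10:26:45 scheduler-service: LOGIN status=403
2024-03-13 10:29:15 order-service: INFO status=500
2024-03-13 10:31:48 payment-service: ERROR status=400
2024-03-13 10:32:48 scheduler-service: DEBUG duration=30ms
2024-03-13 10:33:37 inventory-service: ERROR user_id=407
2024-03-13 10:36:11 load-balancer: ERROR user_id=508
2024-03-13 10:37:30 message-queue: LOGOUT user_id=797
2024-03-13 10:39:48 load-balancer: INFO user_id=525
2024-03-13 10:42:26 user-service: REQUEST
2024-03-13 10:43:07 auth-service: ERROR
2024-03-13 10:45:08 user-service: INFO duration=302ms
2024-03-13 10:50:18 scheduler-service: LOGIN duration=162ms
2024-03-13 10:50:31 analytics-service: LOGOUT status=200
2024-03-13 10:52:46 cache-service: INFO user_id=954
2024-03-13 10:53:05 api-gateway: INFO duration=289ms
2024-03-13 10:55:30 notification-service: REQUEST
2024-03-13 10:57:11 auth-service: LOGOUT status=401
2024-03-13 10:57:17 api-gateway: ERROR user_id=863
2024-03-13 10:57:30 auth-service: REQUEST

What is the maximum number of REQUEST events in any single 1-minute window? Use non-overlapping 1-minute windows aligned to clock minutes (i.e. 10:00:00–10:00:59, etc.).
1

To find the burst window:

1. Divide the log period into non-overlapping 1-minute windows starting at 10:00
2. Count REQUEST events in each window
3. Find the window with maximum count
4. Maximum events in a window: 1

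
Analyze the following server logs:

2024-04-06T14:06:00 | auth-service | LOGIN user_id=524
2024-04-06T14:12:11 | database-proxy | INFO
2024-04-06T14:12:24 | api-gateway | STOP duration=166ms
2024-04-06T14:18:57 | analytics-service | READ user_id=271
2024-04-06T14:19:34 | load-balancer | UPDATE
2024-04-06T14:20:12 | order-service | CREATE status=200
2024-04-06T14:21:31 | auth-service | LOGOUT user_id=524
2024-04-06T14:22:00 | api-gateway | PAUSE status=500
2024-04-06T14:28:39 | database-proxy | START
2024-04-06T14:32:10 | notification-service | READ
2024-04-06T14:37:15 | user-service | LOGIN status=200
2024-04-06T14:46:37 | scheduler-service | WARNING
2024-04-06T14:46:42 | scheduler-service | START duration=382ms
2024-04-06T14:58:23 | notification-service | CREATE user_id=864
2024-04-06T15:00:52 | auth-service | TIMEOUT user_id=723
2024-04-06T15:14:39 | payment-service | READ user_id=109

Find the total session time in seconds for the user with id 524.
931

To calculate session duration:

1. Find LOGIN event for user_id=524: 2024-04-06T14:06:00
2. Find LOGOUT event for user_id=524: 2024-04-06T14:21:31
3. Session duration: 2024-04-06T14:21:31 - 2024-04-06T14:06:00 = 931 seconds (15 minutes)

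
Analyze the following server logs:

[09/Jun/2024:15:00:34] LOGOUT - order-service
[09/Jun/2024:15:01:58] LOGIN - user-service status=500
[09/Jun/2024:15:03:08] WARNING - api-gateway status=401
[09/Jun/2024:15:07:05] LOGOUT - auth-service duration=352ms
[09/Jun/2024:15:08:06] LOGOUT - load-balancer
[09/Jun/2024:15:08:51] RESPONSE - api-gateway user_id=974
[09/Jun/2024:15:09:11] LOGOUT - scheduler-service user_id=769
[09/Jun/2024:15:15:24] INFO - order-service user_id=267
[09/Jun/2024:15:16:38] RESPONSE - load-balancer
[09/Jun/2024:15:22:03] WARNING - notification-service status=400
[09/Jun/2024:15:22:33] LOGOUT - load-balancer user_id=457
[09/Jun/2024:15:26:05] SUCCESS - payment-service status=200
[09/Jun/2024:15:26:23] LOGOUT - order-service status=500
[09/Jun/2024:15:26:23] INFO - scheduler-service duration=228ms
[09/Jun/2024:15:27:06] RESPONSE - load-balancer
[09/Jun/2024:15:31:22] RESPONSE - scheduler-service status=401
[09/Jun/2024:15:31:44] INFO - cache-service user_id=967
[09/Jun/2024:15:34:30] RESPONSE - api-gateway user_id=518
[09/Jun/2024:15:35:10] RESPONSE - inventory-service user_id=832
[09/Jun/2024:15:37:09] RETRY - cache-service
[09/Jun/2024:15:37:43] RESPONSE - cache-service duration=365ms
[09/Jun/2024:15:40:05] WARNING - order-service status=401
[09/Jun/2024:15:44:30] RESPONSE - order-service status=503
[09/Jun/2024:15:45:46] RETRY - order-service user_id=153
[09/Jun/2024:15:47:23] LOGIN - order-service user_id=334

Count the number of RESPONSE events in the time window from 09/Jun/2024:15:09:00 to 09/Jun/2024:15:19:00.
1

To count events in the time window:

1. Window boundaries: 09/Jun/2024:15:09:00 to 09/Jun/2024:15:19:00
2. Filter for RESPONSE events within this window
3. Count matching events: 1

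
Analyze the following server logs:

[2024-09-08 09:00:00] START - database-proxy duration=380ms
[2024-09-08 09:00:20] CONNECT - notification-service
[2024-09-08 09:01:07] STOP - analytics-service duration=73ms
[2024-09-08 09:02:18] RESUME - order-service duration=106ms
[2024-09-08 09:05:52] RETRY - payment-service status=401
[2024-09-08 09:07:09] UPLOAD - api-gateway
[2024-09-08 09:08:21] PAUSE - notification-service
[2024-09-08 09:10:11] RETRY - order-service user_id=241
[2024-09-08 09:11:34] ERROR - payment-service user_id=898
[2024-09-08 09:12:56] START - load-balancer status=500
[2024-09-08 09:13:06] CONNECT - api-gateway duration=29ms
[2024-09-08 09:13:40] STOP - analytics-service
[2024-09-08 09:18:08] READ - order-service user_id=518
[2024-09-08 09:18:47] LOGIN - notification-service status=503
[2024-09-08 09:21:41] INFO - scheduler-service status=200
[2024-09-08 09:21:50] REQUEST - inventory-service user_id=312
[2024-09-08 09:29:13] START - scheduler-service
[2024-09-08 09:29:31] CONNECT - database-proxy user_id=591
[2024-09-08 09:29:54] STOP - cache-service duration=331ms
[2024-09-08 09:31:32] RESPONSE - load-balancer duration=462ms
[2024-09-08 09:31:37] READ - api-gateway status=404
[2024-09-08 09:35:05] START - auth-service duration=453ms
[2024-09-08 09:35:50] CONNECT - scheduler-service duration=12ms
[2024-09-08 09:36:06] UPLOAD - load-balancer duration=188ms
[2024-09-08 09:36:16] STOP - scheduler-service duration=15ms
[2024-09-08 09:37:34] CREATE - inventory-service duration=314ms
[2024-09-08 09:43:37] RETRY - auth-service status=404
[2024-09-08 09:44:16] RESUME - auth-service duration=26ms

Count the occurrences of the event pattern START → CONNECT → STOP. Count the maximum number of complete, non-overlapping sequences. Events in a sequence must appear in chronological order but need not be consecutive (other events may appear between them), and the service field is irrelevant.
4

To count sequences:

1. Look for pattern: START → CONNECT → STOP
2. Greedily scan the log in chronological order, matching each sequence element in turn (ignoring service)
3. Each time the full pattern completes, increment the count and restart matching from the next event
4. Complete non-overlapping sequences found: 4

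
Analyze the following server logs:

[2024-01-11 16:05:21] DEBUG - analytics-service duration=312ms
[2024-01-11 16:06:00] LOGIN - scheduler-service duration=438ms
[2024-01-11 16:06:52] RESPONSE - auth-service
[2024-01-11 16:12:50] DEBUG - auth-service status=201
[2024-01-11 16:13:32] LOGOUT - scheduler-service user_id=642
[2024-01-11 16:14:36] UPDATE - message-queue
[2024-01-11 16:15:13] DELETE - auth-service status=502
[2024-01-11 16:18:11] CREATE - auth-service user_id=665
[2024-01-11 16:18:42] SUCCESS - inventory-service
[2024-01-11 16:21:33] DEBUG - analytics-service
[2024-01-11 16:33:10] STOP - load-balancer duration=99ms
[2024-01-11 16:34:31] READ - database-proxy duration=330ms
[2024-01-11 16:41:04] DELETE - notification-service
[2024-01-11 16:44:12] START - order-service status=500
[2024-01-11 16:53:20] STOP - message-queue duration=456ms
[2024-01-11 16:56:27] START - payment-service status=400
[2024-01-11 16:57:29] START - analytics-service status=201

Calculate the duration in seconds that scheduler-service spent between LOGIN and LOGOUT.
452

To calculate state duration:

1. Find LOGIN event for scheduler-service: 2024-01-11 16:06:00
2. Find LOGOUT event for scheduler-service: 2024-01-11 16:13:32
3. Calculate duration: 2024-01-11 16:13:32 - 2024-01-11 16:06:00 = 452 seconds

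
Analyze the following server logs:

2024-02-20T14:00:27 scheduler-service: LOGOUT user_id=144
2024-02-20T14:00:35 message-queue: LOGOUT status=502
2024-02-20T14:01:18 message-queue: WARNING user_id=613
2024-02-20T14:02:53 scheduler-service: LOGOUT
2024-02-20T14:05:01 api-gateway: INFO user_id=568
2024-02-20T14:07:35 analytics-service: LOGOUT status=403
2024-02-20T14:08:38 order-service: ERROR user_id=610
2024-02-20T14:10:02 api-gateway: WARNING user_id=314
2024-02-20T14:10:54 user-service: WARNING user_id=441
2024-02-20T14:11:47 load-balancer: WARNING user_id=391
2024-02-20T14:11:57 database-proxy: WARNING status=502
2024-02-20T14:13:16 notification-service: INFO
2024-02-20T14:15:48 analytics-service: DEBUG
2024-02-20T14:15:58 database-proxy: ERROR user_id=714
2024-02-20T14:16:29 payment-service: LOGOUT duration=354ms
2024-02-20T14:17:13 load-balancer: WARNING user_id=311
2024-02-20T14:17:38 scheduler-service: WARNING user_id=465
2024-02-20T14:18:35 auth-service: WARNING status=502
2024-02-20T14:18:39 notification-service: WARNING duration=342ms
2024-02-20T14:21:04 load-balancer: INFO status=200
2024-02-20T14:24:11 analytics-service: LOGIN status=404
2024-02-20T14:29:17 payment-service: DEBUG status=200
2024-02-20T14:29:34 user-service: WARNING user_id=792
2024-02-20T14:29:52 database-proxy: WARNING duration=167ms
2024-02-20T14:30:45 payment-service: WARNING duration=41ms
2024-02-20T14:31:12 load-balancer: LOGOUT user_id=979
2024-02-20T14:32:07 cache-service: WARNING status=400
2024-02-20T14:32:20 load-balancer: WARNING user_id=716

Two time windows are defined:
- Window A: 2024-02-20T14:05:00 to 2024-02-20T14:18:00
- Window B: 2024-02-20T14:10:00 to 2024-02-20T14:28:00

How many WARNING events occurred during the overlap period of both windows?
6

To find overlap events:

1. Window A: 2024-02-20T14:05:00 to 2024-02-20T14:18:00
2. Window B: 2024-02-20T14:10:00 to 2024-02-20T14:28:00
3. Overlap period: 2024-02-20T14:10:00 to 2024-02-20T14:18:00
4. Count WARNING events in overlap: 6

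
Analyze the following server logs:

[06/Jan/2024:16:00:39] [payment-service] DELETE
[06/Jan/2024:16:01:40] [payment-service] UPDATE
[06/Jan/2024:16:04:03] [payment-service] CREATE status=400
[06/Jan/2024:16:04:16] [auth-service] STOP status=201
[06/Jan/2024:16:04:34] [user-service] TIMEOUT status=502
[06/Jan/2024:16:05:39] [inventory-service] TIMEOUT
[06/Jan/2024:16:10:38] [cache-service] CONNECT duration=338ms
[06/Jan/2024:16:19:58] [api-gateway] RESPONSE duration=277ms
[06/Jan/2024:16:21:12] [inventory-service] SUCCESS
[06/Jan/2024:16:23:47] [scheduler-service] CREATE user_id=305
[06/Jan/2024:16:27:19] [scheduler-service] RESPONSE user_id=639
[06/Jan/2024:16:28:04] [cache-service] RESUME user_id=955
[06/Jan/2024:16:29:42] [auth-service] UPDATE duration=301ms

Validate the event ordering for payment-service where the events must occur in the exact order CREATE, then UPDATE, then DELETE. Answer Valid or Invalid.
Invalid

To validate ordering:

1. Required order: CREATE → UPDATE → DELETE
2. Rule: the events must occur in the exact order CREATE, then UPDATE, then DELETE
3. Check actual order of events for payment-service
4. Result: Invalid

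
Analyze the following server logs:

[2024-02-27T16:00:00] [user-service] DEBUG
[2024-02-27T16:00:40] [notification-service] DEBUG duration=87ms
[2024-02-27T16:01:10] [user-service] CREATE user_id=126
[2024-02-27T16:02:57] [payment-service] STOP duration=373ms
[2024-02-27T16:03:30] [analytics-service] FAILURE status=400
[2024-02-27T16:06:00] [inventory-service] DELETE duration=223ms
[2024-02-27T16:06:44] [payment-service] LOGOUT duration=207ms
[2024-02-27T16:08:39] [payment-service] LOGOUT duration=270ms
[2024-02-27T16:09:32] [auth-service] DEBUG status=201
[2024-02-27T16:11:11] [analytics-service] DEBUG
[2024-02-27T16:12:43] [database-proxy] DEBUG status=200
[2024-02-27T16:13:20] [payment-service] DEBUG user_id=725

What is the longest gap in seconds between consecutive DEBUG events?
532

To find the longest gap:

1. Extract all DEBUG events in chronological order
2. Calculate time differences between consecutive events
3. Find the maximum difference
4. Longest gap: 532 seconds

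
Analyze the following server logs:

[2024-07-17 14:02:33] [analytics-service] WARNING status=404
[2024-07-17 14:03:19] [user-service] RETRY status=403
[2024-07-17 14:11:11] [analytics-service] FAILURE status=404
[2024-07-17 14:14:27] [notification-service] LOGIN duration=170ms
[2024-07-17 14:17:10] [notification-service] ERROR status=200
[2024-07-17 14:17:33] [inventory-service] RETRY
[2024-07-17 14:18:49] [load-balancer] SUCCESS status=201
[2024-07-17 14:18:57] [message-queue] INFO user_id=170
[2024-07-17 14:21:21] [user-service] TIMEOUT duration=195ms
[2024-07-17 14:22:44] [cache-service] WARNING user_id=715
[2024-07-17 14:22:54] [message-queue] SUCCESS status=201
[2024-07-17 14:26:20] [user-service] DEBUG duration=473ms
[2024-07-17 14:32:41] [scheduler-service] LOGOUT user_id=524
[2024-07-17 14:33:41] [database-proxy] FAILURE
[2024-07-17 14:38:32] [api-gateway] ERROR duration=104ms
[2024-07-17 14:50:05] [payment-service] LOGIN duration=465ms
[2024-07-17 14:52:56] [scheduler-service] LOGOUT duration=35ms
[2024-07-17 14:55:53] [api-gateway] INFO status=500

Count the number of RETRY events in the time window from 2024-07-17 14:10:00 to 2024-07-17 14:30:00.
1

To count events in the time window:

1. Window boundaries: 2024-07-17 14:10:00 to 2024-07-17 14:30:00
2. Filter for RETRY events within this window
3. Count matching events: 1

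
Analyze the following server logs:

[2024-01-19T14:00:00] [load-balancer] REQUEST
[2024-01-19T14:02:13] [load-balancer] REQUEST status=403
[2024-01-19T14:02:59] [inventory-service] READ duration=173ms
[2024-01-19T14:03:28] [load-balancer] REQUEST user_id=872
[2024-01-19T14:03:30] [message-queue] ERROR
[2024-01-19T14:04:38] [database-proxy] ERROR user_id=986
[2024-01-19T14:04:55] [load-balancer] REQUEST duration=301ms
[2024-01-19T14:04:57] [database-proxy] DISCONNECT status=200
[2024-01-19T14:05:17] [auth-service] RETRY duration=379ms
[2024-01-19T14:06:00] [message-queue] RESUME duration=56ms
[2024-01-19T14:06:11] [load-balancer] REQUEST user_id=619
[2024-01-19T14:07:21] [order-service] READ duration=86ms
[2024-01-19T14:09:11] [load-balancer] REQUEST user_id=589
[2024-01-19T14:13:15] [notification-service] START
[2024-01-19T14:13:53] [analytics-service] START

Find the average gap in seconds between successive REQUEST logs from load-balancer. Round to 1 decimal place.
110.2

To calculate average interval:

1. Find all REQUEST events for load-balancer in order
2. Calculate time gaps between consecutive events
3. Compute mean of gaps: 551 / 5 = 110.2 seconds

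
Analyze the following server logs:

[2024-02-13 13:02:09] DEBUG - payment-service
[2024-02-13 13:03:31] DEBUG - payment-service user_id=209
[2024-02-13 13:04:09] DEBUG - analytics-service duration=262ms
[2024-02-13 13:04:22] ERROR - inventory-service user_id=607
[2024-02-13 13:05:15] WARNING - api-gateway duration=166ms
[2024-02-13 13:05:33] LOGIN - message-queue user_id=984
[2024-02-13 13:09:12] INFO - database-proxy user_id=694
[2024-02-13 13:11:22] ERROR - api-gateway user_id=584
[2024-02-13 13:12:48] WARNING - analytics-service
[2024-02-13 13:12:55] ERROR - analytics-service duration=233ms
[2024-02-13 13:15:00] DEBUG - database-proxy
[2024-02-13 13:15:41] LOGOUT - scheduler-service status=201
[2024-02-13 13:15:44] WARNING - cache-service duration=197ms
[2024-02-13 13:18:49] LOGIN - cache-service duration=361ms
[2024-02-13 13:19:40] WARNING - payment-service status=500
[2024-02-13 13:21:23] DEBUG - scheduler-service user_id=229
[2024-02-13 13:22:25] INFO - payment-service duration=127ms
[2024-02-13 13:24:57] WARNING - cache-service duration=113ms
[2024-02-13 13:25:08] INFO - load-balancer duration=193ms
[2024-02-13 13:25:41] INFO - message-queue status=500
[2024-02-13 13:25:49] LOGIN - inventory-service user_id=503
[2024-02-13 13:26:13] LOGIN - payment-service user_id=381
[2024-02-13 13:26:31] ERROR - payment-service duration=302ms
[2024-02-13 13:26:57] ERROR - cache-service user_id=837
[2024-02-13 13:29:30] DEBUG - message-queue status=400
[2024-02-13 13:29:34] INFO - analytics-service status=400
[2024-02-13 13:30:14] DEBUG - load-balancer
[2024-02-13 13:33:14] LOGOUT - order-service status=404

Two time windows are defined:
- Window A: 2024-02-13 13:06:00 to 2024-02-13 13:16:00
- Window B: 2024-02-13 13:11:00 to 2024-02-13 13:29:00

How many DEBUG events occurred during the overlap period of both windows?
1

To find overlap events:

1. Window A: 2024-02-13 13:06:00 to 2024-02-13 13:16:00
2. Window B: 2024-02-13 13:11:00 to 2024-02-13 13:29:00
3. Overlap period: 2024-02-13 13:11:00 to 2024-02-13 13:16:00
4. Count DEBUG events in overlap: 1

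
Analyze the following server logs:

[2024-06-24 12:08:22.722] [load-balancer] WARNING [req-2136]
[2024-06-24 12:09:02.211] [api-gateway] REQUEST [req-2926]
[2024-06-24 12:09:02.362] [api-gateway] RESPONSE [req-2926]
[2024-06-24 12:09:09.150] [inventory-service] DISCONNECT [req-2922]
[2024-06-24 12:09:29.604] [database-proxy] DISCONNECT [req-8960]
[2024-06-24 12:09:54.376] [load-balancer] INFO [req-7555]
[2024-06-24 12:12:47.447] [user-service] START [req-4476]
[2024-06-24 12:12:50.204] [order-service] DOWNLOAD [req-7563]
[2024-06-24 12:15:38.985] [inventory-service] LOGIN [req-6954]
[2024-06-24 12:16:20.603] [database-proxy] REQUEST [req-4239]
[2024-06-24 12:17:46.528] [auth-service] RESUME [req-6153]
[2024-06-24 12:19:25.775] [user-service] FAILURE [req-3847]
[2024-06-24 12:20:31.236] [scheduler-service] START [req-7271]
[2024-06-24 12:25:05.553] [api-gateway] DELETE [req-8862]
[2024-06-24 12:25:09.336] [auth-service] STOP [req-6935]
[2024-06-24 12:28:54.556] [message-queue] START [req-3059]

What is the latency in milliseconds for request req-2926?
151

To calculate latency:

1. Find REQUEST with id req-2926: 2024-06-24 12:09:02.211
2. Find RESPONSE with id req-2926: 2024-06-24 12:09:02.362
3. Latency: 2024-06-24 12:09:02.362 - 2024-06-24 12:09:02.211 = 151ms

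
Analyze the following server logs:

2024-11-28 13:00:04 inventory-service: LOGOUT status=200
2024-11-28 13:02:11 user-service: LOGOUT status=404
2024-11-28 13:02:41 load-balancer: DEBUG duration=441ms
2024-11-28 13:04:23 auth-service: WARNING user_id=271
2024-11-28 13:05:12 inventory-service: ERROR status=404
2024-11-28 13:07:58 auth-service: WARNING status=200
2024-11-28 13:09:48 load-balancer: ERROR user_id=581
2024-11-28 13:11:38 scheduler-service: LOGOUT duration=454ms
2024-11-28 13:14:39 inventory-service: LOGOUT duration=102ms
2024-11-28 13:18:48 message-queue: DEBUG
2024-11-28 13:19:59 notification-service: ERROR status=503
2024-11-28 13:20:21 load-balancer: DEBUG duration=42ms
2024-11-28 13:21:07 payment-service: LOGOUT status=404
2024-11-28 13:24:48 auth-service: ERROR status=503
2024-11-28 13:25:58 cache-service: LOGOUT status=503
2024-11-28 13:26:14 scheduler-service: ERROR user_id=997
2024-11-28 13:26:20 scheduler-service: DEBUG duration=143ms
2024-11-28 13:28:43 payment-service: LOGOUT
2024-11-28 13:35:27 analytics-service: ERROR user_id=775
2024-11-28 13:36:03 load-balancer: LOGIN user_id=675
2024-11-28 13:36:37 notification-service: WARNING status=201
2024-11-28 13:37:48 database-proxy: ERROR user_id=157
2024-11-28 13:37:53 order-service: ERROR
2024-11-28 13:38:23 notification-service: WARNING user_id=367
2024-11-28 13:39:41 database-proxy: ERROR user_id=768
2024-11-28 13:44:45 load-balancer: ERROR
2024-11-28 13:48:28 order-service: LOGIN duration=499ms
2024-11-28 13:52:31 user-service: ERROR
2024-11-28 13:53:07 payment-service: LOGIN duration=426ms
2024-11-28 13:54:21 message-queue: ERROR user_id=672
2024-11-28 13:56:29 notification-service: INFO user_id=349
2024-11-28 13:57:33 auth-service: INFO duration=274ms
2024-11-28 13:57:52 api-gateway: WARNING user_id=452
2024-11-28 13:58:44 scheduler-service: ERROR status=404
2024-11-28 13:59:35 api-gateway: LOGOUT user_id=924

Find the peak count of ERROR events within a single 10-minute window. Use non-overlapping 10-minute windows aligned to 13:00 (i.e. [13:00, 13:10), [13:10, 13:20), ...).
4

To find the burst window:

1. Divide the log period into non-overlapping 10-minute windows starting at 13:00
2. Count ERROR events in each window
3. Find the window with maximum count
4. Maximum events in a window: 4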